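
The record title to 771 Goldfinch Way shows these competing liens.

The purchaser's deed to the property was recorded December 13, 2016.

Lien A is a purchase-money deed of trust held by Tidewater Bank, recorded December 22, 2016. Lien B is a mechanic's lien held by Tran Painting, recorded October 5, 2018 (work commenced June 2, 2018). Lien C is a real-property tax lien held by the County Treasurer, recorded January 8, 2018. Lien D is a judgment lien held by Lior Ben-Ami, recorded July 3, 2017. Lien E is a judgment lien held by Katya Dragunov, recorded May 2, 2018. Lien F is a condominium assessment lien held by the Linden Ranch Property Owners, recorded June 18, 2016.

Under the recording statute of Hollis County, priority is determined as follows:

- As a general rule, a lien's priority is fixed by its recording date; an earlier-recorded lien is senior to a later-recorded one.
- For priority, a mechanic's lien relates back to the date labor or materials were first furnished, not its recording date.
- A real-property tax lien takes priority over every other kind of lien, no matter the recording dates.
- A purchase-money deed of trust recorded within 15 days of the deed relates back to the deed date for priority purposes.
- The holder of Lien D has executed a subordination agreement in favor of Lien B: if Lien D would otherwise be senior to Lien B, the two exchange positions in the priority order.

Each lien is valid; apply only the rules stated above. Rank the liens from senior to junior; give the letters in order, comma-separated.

C, F, A, B, E, D

Adjusting effective dates: A's effective date is the deed date, December 13, 2016; B relates back to June 2, 2018 (work commenced).
As a real-property tax lien, C is senior to every other lien.
The other liens, earliest effective date first: F (June 18, 2016), A (December 13, 2016), D (July 3, 2017), E (May 2, 2018), B (June 2, 2018).
D would otherwise be senior to B, so under the subordination agreement D and B exchange positions.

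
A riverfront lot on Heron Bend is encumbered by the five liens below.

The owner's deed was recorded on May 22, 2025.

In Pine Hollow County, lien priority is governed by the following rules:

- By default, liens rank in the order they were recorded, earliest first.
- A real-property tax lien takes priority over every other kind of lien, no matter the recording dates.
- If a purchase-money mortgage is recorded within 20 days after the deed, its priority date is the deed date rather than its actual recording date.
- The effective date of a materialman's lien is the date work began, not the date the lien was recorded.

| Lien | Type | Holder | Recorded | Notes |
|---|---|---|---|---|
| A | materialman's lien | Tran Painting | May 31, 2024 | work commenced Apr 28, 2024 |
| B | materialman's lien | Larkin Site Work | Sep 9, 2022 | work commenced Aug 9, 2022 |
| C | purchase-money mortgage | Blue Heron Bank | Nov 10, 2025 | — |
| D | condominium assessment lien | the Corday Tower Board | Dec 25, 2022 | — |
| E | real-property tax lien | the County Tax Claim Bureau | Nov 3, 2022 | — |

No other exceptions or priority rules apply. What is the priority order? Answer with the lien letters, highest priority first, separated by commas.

E, B, D, A, C

Effective dates after the stated exceptions: A relates back to Apr 28, 2024 (work commenced); B is treated as recorded Aug 9, 2022, the work-commencement date; C was recorded 172 days after the deed — beyond 20 days — so no relation-back applies.
As a real-property tax lien, E is senior to every other lien.
Ordering the rest by effective date: B (Aug 9, 2022), D (Dec 25, 2022), A (Apr 28, 2024), C (Nov 10, 2025).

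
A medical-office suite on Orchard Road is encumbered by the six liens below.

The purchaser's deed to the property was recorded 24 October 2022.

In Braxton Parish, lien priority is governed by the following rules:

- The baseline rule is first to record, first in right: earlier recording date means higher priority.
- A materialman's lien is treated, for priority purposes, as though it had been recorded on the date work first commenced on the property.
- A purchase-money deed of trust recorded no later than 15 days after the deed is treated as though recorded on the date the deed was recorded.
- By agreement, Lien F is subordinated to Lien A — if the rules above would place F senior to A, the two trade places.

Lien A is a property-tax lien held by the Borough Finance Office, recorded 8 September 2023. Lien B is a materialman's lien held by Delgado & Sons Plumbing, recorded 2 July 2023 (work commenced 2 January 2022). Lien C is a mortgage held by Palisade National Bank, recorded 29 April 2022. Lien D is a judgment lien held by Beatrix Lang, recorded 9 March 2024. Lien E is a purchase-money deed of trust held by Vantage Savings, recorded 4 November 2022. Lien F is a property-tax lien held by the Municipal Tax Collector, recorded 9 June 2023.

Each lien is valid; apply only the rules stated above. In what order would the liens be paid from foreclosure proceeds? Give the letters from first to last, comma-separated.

B, C, E, A, F, D

First, effective dates: B is treated as recorded 2 January 2022, the work-commencement date; E's effective date is the deed date, 24 October 2022.
Sorted by effective date: B (2 January 2022), C (29 April 2022), E (24 October 2022), F (9 June 2023), A (8 September 2023), D (9 March 2024).
F is senior to A before the subordination, so the two trade places.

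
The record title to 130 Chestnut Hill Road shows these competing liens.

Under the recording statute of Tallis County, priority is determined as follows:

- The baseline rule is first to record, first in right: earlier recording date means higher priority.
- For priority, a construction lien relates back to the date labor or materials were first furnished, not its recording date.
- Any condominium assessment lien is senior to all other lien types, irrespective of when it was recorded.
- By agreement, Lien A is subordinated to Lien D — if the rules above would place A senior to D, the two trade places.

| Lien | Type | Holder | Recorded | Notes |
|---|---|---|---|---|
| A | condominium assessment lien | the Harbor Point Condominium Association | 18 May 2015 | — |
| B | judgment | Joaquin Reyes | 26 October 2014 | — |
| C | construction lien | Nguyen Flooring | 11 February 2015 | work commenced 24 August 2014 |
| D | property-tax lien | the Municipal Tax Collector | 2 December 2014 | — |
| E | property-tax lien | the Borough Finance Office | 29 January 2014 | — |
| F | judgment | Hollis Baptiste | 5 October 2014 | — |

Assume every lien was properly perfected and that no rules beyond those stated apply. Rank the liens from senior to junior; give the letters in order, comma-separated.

D, E, C, F, B, A

Effective dates after the stated exceptions: C is treated as recorded 24 August 2014, the work-commencement date.
A is a condominium assessment lien and takes priority over every other lien.
Ordering the rest by effective date: E (29 January 2014), C (24 August 2014), F (5 October 2014), B (26 October 2014), D (2 December 2014).
A would otherwise be senior to D, so under the subordination agreement A and D exchange positions.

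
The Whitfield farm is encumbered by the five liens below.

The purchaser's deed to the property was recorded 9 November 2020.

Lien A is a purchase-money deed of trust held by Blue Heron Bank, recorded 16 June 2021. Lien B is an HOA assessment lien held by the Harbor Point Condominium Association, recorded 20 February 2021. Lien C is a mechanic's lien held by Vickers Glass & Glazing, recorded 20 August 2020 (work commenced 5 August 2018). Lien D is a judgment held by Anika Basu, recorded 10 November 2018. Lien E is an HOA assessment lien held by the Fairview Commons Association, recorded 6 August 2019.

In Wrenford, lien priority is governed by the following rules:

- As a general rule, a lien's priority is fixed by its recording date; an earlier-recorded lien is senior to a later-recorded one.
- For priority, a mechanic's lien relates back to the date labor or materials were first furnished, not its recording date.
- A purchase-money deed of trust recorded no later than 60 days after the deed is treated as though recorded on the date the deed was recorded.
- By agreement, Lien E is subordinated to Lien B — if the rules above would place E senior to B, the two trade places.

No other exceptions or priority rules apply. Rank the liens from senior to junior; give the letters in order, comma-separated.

First, effective dates: A was recorded 219 days after the deed, outside the 60-day window, so it keeps its recording date; C is treated as recorded 5 August 2018, the work-commencement date.
Sorted by effective date: C (5 August 2018), D (10 November 2018), E (6 August 2019), B (20 February 2021), A (16 June 2021).
E would otherwise be senior to B, so under the subordination agreement E and B exchange positions.

C, D, B, E, A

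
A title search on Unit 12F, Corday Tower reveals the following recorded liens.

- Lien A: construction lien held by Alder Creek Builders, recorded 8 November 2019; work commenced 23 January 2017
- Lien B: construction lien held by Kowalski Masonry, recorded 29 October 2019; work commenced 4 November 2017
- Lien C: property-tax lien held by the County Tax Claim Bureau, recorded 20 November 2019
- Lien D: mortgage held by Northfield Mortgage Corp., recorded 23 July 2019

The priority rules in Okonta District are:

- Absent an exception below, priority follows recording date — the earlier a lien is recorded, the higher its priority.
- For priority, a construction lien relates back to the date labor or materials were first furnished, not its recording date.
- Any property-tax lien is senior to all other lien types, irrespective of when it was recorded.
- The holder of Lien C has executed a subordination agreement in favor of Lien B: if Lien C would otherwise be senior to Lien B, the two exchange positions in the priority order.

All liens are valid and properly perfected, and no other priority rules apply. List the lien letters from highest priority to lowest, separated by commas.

B, A, C, D

Effective dates after the stated exceptions: A is treated as recorded 23 January 2017, the work-commencement date; B's effective date is 4 November 2017, when work began.
C, as a property-tax lien, has superpriority and ranks first.
The other liens, earliest effective date first: A (23 January 2017), B (4 November 2017), D (23 July 2019).
Because C would otherwise rank above B, the subordination swaps them.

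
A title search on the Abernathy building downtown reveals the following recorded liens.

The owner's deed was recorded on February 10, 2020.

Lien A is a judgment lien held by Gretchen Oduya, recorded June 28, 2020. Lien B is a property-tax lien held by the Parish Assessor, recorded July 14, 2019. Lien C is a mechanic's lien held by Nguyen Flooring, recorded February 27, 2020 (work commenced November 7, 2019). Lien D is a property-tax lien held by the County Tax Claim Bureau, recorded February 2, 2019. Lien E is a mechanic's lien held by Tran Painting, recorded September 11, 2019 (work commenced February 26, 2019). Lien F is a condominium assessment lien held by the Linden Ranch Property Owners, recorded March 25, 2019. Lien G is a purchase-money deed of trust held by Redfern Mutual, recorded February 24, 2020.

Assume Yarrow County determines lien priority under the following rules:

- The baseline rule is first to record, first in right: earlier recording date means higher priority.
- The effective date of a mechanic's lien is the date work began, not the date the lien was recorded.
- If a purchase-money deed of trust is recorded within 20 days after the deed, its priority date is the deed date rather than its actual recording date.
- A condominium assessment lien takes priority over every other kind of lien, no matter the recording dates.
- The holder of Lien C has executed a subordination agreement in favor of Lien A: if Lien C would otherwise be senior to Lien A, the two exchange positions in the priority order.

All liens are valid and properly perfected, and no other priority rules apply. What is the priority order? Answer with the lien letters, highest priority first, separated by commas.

F, D, E, B, A, G, C

Adjusting effective dates: C relates back to November 7, 2019 (work commenced); E's effective date is February 26, 2019, when work began; G's effective date is the deed date, February 10, 2020.
As a condominium assessment lien, F is senior to every other lien.
Ordering the rest by effective date: D (February 2, 2019), E (February 26, 2019), B (July 14, 2019), C (November 7, 2019), G (February 10, 2020), A (June 28, 2020).
Because C would otherwise rank above A, the subordination swaps them.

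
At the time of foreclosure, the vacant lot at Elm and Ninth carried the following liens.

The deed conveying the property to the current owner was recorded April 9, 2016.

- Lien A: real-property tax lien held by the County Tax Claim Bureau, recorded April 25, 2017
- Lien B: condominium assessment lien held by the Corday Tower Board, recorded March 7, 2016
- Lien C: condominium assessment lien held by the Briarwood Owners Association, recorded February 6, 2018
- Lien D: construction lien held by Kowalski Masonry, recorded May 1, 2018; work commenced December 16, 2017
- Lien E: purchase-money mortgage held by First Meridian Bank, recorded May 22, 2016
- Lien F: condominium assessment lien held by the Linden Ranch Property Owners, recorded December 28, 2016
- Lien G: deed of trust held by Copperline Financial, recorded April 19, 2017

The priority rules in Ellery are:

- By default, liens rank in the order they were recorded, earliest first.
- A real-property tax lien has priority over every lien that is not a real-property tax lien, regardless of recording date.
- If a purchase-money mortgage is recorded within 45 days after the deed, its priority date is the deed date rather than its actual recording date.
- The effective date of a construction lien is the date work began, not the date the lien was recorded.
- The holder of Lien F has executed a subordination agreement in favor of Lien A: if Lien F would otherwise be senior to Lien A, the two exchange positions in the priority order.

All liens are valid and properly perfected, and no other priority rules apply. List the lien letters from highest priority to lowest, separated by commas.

First, effective dates: D is treated as recorded December 16, 2017, the work-commencement date; E's effective date is the deed date, April 9, 2016.
A is a real-property tax lien and takes priority over every other lien.
Remaining liens by effective date: B (March 7, 2016), E (April 9, 2016), F (December 28, 2016), G (April 19, 2017), D (December 16, 2017), C (February 6, 2018).
F already ranks below A; the subordination has no effect.

A, B, E, F, G, D, C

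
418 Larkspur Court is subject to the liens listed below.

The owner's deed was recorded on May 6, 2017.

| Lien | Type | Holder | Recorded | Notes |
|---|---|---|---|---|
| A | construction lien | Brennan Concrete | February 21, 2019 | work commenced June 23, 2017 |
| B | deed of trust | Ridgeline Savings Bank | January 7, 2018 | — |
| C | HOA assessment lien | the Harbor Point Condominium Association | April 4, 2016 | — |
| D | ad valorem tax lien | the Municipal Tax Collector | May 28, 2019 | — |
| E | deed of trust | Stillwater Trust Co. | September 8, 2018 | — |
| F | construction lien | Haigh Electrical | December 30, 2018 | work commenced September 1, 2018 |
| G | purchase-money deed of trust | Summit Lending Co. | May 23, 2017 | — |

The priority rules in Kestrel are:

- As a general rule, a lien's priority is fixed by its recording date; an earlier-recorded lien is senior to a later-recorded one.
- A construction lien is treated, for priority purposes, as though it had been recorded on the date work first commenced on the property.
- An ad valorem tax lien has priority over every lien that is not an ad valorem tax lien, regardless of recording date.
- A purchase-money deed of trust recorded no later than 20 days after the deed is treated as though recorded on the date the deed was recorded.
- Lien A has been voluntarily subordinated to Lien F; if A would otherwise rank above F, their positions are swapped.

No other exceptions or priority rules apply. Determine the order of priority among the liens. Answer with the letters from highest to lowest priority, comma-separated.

D, C, G, F, B, A, E

First, effective dates: A's effective date is June 23, 2017, when work began; F relates back to September 1, 2018 (work commenced); G's effective date is the deed date, May 6, 2017.
D, as an ad valorem tax lien, has superpriority and ranks first.
Remaining liens by effective date: C (April 4, 2016), G (May 6, 2017), A (June 23, 2017), B (January 7, 2018), F (September 1, 2018), E (September 8, 2018).
A would otherwise be senior to F, so under the subordination agreement A and F exchange positions.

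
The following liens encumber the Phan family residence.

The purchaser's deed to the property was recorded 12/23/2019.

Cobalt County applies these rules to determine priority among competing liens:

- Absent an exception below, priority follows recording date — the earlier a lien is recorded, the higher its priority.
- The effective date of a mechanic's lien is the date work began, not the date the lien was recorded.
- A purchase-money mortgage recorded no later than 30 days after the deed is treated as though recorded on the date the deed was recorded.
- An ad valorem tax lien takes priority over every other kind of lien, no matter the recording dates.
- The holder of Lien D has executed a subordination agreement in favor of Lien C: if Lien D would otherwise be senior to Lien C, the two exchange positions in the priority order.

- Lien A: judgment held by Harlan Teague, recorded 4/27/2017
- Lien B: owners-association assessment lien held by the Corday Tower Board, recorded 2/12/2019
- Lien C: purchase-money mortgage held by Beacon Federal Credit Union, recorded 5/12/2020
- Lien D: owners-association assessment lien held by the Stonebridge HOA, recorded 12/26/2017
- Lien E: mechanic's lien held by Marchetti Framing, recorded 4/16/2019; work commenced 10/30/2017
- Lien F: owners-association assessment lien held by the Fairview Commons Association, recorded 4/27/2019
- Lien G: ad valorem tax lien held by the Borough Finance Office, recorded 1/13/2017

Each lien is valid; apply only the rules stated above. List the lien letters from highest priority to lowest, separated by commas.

G, A, E, C, B, F, D

Effective dates after the stated exceptions: C was recorded 141 days after the deed — beyond 30 days — so no relation-back applies; E is treated as recorded 10/30/2017, the work-commencement date.
G, as an ad valorem tax lien, has superpriority and ranks first.
Ordering the rest by effective date: A (4/27/2017), E (10/30/2017), D (12/26/2017), B (2/12/2019), F (4/27/2019), C (5/12/2020).
Because D would otherwise rank above C, the subordination swaps them.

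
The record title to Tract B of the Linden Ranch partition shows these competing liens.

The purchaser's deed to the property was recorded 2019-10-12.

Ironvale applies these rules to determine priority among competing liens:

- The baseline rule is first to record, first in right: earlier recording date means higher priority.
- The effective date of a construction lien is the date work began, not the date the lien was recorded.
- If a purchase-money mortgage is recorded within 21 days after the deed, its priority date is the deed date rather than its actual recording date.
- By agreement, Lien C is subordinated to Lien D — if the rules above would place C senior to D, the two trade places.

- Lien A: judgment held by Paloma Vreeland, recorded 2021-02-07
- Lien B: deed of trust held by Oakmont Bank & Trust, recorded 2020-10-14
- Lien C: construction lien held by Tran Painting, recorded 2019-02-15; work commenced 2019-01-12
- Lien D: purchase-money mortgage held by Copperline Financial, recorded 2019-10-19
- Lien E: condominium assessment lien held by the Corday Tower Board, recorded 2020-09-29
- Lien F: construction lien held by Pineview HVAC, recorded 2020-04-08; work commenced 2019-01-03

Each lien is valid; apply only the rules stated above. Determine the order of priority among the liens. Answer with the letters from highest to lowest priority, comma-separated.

Effective dates after the stated exceptions: C is treated as recorded 2019-01-12, the work-commencement date; D's effective date is the deed date, 2019-10-12; F is treated as recorded 2019-01-03, the work-commencement date.
Sorted by effective date: F (2019-01-03), C (2019-01-12), D (2019-10-12), E (2020-09-29), B (2020-10-14), A (2021-02-07).
The subordination applies — C was senior to D — so C and D swap.

F, D, C, E, B, A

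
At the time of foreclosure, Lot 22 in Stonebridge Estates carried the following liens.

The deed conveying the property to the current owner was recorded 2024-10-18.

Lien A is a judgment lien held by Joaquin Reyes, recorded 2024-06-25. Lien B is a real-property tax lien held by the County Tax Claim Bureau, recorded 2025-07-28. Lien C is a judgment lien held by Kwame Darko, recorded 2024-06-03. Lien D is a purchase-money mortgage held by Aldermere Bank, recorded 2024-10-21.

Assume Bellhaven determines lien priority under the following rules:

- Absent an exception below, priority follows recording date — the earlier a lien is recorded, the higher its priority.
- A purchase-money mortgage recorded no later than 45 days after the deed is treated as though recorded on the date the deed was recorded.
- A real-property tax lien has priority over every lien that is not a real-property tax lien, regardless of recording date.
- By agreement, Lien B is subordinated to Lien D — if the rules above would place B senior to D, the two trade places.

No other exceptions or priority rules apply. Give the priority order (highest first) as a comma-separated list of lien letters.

D, C, A, B

Effective dates: D relates back to the deed date 2024-10-18.
B is a real-property tax lien, so it outranks all other liens regardless of date.
The other liens, earliest effective date first: C (2024-06-03), A (2024-06-25), D (2024-10-18).
B is senior to D before the subordination, so the two trade places.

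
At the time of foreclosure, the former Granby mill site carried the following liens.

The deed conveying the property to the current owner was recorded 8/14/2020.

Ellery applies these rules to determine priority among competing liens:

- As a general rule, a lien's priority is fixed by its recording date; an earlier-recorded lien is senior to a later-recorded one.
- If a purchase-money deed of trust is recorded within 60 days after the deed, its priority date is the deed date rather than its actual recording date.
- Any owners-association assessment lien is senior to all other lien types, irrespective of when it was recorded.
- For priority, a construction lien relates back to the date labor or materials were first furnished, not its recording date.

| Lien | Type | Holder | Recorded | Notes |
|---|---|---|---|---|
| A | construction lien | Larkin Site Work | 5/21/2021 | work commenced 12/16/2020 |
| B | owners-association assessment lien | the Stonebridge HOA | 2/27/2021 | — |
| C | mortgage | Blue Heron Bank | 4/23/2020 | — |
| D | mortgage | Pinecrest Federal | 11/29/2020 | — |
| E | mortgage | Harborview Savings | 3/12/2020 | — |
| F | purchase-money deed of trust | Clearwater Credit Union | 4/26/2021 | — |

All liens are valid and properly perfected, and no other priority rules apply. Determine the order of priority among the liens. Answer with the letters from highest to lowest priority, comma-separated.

Adjusting effective dates: A relates back to 12/16/2020 (work commenced); F was recorded 255 days after the deed — beyond 60 days — so no relation-back applies.
B is an owners-association assessment lien and takes priority over every other lien.
The other liens, earliest effective date first: E (3/12/2020), C (4/23/2020), D (11/29/2020), A (12/16/2020), F (4/26/2021).

B, E, C, D, A, F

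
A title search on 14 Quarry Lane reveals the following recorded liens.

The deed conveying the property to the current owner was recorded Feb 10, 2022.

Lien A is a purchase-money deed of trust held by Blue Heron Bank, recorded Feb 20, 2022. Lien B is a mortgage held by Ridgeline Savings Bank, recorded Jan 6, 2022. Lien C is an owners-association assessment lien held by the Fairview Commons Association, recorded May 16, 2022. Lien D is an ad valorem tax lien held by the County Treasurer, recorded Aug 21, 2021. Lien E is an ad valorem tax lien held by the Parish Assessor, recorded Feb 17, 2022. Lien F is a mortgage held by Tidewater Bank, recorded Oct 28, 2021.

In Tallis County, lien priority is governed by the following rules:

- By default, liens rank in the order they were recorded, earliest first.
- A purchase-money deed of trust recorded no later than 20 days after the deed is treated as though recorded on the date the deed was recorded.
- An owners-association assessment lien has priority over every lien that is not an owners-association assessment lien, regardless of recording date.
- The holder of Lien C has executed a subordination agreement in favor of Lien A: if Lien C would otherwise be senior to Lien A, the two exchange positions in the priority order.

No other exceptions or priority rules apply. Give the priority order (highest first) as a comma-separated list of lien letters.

A, D, F, B, C, E

Adjusting effective dates: A relates back to the deed date Feb 10, 2022.
C, as an owners-association assessment lien, has superpriority and ranks first.
Remaining liens by effective date: D (Aug 21, 2021), F (Oct 28, 2021), B (Jan 6, 2022), A (Feb 10, 2022), E (Feb 17, 2022).
C is senior to A before the subordination, so the two trade places.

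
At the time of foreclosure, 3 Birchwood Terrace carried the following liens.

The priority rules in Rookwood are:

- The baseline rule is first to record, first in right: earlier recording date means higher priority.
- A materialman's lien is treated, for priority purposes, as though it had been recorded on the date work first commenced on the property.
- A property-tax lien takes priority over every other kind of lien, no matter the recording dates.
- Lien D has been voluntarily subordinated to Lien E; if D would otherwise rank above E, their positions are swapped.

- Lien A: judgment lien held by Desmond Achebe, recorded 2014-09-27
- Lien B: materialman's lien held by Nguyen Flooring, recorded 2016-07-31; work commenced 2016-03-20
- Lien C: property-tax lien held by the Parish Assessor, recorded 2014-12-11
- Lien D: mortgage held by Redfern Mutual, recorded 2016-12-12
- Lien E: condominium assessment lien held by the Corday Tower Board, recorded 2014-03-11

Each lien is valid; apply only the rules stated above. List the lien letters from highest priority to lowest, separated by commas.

C, E, A, B, D

First, effective dates: B is treated as recorded 2016-03-20, the work-commencement date.
C is a property-tax lien and takes priority over every other lien.
Among the remaining liens, by effective date: E (2014-03-11), A (2014-09-27), B (2016-03-20), D (2016-12-12).
Since D is not senior to E, the subordination leaves the order unchanged.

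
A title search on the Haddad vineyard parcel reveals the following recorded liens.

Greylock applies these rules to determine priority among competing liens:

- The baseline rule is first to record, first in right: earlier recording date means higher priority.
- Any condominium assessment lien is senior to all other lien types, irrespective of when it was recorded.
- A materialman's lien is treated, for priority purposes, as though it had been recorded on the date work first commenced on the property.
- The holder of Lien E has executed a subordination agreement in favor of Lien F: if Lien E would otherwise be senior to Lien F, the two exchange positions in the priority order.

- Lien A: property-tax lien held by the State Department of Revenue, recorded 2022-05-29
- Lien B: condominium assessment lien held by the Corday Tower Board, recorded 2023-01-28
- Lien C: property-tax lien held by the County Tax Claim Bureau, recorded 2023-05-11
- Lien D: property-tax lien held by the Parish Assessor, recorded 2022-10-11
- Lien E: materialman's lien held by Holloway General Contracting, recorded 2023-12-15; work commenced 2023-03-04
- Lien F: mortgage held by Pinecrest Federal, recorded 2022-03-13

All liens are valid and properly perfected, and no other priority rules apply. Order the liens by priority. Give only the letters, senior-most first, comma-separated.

B, F, A, D, E, C

Effective dates: E's effective date is 2023-03-04, when work began.
As a condominium assessment lien, B is senior to every other lien.
Ordering the rest by effective date: F (2022-03-13), A (2022-05-29), D (2022-10-11), E (2023-03-04), C (2023-05-11).
Since E is not senior to F, the subordination leaves the order unchanged.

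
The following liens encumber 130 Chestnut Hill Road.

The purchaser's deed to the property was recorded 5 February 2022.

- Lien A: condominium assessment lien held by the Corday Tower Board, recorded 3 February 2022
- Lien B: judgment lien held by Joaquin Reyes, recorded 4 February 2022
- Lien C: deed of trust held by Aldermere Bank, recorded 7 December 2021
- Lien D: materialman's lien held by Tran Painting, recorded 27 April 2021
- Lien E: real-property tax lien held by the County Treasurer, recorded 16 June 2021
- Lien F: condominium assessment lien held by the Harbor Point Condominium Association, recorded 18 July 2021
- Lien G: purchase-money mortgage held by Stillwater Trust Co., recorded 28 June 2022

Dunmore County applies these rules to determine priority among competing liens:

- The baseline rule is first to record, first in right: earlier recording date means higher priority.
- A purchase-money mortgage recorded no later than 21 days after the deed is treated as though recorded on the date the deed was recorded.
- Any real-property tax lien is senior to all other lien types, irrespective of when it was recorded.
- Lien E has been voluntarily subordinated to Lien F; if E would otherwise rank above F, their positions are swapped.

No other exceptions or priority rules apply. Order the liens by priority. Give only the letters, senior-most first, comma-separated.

F, D, E, C, A, B, G

First, effective dates: G missed the 21-day window (143 days after the deed), so its recording date stands.
As a real-property tax lien, E is senior to every other lien.
Among the remaining liens, by effective date: D (27 April 2021), F (18 July 2021), C (7 December 2021), A (3 February 2022), B (4 February 2022), G (28 June 2022).
E is senior to F before the subordination, so the two trade places.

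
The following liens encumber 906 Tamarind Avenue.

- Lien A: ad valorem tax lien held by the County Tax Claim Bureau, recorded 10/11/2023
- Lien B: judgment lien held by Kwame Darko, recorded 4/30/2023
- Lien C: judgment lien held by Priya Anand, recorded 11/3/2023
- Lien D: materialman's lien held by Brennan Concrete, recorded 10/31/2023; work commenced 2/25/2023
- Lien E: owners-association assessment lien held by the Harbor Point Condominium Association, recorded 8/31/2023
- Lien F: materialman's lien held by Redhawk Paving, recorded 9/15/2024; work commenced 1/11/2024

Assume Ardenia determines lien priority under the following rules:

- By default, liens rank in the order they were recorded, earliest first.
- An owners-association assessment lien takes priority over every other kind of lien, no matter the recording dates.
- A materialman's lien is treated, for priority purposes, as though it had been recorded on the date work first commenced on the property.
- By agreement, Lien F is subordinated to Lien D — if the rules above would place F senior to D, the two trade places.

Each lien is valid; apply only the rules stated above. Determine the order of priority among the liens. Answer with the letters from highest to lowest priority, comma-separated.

Adjusting effective dates: D is treated as recorded 2/25/2023, the work-commencement date; F relates back to 1/11/2024 (work commenced).
E is an owners-association assessment lien and takes priority over every other lien.
Remaining liens by effective date: D (2/25/2023), B (4/30/2023), A (10/11/2023), C (11/3/2023), F (1/11/2024).
F already ranks below D; the subordination has no effect.

E, D, B, A, C, F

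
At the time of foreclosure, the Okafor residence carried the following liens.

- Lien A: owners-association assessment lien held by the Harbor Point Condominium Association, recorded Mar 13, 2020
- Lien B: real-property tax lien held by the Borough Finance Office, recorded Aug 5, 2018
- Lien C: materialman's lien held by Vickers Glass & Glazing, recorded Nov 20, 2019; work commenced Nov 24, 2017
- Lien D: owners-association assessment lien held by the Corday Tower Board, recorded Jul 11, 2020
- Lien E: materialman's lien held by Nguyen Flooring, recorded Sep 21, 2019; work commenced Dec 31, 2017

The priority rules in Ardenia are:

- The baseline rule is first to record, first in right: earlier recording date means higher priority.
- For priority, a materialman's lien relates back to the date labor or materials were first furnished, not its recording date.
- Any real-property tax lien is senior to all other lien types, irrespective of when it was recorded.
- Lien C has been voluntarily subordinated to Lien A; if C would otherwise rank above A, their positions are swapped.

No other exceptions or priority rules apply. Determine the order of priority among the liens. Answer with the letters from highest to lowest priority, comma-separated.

Adjusting effective dates: C relates back to Nov 24, 2017 (work commenced); E is treated as recorded Dec 31, 2017, the work-commencement date.
B is a real-property tax lien and takes priority over every other lien.
Ordering the rest by effective date: C (Nov 24, 2017), E (Dec 31, 2017), A (Mar 13, 2020), D (Jul 11, 2020).
C is senior to A before the subordination, so the two trade places.

B, A, E, C, D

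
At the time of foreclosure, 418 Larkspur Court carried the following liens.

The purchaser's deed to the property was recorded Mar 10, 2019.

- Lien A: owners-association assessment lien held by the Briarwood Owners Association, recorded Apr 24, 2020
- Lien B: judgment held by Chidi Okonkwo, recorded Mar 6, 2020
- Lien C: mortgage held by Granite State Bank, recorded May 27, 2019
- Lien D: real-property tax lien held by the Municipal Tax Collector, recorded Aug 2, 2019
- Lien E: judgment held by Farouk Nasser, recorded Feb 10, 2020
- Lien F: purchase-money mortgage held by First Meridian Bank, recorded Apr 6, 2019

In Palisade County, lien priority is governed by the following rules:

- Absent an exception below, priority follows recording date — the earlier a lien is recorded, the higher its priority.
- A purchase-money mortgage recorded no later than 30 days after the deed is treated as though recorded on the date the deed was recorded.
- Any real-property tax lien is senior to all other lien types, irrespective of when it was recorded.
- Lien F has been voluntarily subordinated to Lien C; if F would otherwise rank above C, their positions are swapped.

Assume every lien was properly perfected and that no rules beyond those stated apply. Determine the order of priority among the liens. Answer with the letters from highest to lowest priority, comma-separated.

Effective dates after the stated exceptions: F relates back to the deed date Mar 10, 2019.
D is a real-property tax lien and takes priority over every other lien.
The other liens, earliest effective date first: F (Mar 10, 2019), C (May 27, 2019), E (Feb 10, 2020), B (Mar 6, 2020), A (Apr 24, 2020).
F is senior to C before the subordination, so the two trade places.

D, C, F, E, B, A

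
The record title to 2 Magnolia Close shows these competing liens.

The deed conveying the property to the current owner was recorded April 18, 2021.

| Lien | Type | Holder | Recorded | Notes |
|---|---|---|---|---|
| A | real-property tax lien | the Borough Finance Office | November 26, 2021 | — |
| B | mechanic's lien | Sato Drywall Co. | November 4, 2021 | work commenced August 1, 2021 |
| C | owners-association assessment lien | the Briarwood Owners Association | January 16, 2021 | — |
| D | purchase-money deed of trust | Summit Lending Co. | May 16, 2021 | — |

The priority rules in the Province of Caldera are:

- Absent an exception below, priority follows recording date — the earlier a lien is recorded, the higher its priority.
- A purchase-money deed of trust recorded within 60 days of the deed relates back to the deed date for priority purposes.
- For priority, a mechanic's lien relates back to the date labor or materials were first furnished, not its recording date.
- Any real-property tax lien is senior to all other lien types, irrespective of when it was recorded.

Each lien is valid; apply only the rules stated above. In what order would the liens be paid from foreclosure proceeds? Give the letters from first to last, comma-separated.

Adjusting effective dates: B's effective date is August 1, 2021, when work began; D relates back to the deed date April 18, 2021.
A is a real-property tax lien and takes priority over every other lien.
The other liens, earliest effective date first: C (January 16, 2021), D (April 18, 2021), B (August 1, 2021).

A, C, D, B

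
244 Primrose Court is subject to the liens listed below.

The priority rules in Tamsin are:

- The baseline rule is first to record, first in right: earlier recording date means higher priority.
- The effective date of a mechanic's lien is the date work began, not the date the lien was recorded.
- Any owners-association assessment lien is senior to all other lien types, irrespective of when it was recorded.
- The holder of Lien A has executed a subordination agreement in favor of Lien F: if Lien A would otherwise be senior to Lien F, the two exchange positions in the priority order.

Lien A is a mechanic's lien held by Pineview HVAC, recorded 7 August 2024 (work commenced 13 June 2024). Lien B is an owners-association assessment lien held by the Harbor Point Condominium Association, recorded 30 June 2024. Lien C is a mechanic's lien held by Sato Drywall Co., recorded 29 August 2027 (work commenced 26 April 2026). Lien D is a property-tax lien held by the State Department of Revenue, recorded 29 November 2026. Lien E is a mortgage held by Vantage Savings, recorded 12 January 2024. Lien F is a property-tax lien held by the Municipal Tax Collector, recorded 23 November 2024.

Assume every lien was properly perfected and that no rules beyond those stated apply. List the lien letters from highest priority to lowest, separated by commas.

Adjusting effective dates: A's effective date is 13 June 2024, when work began; C relates back to 26 April 2026 (work commenced).
B is an owners-association assessment lien and takes priority over every other lien.
Ordering the rest by effective date: E (12 January 2024), A (13 June 2024), F (23 November 2024), C (26 April 2026), D (29 November 2026).
A is senior to F before the subordination, so the two trade places.

B, E, F, A, C, D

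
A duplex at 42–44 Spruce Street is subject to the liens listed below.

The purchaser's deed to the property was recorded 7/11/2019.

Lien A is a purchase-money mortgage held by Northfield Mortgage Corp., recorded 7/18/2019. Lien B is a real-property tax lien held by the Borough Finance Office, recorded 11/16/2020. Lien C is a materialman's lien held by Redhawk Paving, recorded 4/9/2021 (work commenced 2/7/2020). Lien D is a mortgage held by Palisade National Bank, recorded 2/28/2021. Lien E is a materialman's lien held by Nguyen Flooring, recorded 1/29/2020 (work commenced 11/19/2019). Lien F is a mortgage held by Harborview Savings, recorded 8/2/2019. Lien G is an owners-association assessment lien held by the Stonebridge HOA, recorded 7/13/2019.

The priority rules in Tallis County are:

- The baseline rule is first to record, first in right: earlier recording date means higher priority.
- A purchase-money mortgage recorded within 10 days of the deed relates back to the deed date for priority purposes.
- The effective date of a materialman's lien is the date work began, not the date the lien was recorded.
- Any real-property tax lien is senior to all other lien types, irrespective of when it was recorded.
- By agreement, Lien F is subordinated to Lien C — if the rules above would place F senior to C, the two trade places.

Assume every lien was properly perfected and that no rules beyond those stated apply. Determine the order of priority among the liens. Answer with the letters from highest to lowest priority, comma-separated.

B, A, G, C, E, F, D

Effective dates: A's effective date is the deed date, 7/11/2019; C relates back to 2/7/2020 (work commenced); E's effective date is 11/19/2019, when work began.
B, as a real-property tax lien, has superpriority and ranks first.
Remaining liens by effective date: A (7/11/2019), G (7/13/2019), F (8/2/2019), E (11/19/2019), C (2/7/2020), D (2/28/2021).
F would otherwise be senior to C, so under the subordination agreement F and C exchange positions.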